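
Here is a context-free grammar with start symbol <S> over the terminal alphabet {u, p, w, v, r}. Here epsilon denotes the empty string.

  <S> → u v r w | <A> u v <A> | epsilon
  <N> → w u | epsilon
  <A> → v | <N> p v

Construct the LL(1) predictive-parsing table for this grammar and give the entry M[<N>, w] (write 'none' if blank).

<N> → w u

FIRST(<N>) = {epsilon, w}
FIRST(<A>) = {p, v, w}  (via <N> p v)
FIRST(<S>) = {epsilon, p, u, v, w}  (via <A> u v <A>)
FOLLOW(<S>) includes $ since <S> is the start symbol.
FOLLOW(<N>): in <A>→<N> p v, <N> is followed by p v with FIRST {p}. Thus FOLLOW(<N>) = {p}.
For <N> → w u: FIRST(w u) = {w}, so it goes in M[<N>, t] for t ∈ {w}.
For <N> → epsilon: FIRST(epsilon) = {epsilon}, so it goes in M[<N>, t] for t ∈ {}; since epsilon ∈ FIRST, also for every t ∈ FOLLOW(<N>) = {p}.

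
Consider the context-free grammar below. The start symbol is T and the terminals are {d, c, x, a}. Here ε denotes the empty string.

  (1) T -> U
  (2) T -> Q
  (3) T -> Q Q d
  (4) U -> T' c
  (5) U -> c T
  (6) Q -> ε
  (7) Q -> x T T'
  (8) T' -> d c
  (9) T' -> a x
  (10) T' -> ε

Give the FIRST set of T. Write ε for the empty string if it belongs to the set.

{ε, a, c, d, x}

FIRST(Q): from Q->ε we get {ε}; from Q->x T T' we get {x}. So FIRST(Q) = {ε, x}.
FIRST(T'): from T'->d c we get {d}; from T'->a x we get {a}; from T'->ε we get {ε}. So FIRST(T') = {ε, a, d}.
FIRST(U): from U->T' c we get {a, c, d}; from U->c T we get {c}. So FIRST(U) = {a, c, d}.
FIRST(T): from T->U we get {a, c, d}; from T->Q we get {ε, x}; from T->Q Q d we get {d, x}. So FIRST(T) = {ε, a, c, d, x}.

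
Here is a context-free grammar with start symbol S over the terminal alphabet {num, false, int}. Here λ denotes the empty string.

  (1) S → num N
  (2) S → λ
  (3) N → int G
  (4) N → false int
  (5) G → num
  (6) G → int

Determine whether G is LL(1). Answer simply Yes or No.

FIRST(S) = {λ, num}
FIRST(N) = {false, int}
FIRST(G) = {int, num}
FOLLOW(S) = {$}
FOLLOW(N) = {$}
FOLLOW(G) = {$}
Each cell of M receives at most one production.

Yes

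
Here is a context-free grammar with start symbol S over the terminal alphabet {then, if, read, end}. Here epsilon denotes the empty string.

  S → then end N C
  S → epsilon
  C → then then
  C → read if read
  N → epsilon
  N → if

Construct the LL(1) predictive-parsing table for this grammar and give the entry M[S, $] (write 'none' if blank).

S → epsilon

FIRST(S): from S→then end N C we get {then}; from S→epsilon we get {epsilon}. So FIRST(S) = {epsilon, then}.
FIRST(C): from C→then then we get {then}; from C→read if read we get {read}. So FIRST(C) = {read, then}.
FIRST(N): from N→epsilon we get {epsilon}; from N→if we get {if}. So FIRST(N) = {epsilon, if}.
FOLLOW(S) includes $ since S is the start symbol.
FOLLOW(S): S appears on no right-hand side. Thus FOLLOW(S) = {$}.
For S → then end N C: FIRST(then end N C) = {then}, so it goes in M[S, t] for t ∈ {then}.
For S → epsilon: FIRST(epsilon) = {epsilon}, so it goes in M[S, t] for t ∈ {}; since epsilon ∈ FIRST, also for every t ∈ FOLLOW(S) = {$}.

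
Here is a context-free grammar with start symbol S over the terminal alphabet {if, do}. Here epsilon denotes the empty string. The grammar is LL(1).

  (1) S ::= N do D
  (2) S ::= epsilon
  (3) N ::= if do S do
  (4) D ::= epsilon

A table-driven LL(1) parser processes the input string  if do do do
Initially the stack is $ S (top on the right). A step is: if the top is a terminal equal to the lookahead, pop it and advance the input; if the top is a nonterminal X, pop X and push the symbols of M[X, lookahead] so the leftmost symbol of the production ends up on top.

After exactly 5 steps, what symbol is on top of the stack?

     Stack              Input          Action
  1  $ S                if do do do $  expand S ::= N do D
  2  $ D do N           if do do do $  expand N ::= if do S do
  3  $ D do do S do if  if do do do $  match if
  4  $ D do do S do     do do do $     match do
  5  $ D do do S        do do $        expand S ::= epsilon
Stack after step 5: $ D do do (top = do).

do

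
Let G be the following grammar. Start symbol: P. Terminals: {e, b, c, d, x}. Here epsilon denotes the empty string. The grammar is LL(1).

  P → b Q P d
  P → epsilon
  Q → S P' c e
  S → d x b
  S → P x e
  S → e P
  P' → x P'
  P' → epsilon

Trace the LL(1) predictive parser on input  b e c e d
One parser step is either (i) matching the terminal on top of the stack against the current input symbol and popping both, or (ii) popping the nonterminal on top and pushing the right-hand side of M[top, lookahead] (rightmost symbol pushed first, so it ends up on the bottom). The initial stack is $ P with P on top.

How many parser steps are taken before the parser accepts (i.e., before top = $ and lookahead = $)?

      Stack             Input        Action
   1  $ P               b e c e d $  expand P → b Q P d
   2  $ d P Q b         b e c e d $  match b
   3  $ d P Q           e c e d $    expand Q → S P' c e
   4  $ d P e c P' S    e c e d $    expand S → e P
   5  $ d P e c P' P e  e c e d $    match e
   6  $ d P e c P' P    c e d $      expand P → epsilon
   7  $ d P e c P'      c e d $      expand P' → epsilon
   8  $ d P e c         c e d $      match c
   9  $ d P e           e d $        match e
  10  $ d P             d $          expand P → epsilon
  11  $ d               d $          match d
Accept reached after 11 steps.

11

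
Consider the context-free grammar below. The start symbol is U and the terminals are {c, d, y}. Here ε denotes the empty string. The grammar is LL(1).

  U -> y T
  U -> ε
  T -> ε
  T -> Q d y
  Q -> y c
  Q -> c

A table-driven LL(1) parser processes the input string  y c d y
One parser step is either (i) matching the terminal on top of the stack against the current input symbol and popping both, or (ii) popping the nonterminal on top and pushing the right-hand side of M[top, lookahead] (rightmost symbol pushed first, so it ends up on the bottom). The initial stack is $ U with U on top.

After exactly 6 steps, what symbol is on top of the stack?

y

step 1: stack=$ U  input=y c d y $  — expand U -> y T
step 2: stack=$ T y  input=y c d y $  — match y
step 3: stack=$ T  input=c d y $  — expand T -> Q d y
step 4: stack=$ y d Q  input=c d y $  — expand Q -> c
step 5: stack=$ y d c  input=c d y $  — match c
step 6: stack=$ y d  input=d y $  — match d
Stack after step 6: $ y (top = y).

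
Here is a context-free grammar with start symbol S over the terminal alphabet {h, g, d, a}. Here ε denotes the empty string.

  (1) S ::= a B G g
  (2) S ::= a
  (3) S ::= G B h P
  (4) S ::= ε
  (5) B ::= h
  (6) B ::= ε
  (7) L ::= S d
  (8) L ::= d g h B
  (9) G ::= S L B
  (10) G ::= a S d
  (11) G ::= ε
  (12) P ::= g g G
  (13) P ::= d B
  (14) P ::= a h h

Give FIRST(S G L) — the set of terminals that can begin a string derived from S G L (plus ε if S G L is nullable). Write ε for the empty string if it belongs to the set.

FIRST(B) = {ε, h}
FIRST(P) = {a, d, g}
FIRST(S) = {ε, a, d, h}  (via G B h P)
FIRST(L) = {a, d, h}  (via S d)
FIRST(G) = {ε, a, d, h}  (via S L B)
FIRST(S G L): take FIRST of each symbol in turn, carrying on past any symbol whose FIRST contains ε; result {a, d, h}.

{a, d, h}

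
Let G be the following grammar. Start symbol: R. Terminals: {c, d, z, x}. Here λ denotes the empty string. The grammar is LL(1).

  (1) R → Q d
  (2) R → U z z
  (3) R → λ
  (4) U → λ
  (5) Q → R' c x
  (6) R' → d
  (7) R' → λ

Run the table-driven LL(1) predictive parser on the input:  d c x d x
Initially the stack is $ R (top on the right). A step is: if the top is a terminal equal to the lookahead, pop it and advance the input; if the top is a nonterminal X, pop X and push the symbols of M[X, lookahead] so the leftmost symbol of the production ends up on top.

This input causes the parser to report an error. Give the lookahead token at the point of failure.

x

step 1: stack=$ R  input=d c x d x $  — expand R → Q d
step 2: stack=$ d Q  input=d c x d x $  — expand Q → R' c x
step 3: stack=$ d x c R'  input=d c x d x $  — expand R' → d
step 4: stack=$ d x c d  input=d c x d x $  — match d
step 5: stack=$ d x c  input=c x d x $  — match c
step 6: stack=$ d x  input=x d x $  — match x
step 7: stack=$ d  input=d x $  — match d
step 8: stack=$  input=x $  — error: stack empty but input remains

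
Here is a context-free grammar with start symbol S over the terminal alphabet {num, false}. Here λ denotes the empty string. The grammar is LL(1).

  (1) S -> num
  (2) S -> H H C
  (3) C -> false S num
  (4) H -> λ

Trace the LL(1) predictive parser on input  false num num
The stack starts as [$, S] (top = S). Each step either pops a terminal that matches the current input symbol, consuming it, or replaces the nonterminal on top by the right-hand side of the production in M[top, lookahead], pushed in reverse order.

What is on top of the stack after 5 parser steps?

step 1: stack=$ S  input=false num num $  — expand S -> H H C
step 2: stack=$ C H H  input=false num num $  — expand H -> λ
step 3: stack=$ C H  input=false num num $  — expand H -> λ
step 4: stack=$ C  input=false num num $  — expand C -> false S num
step 5: stack=$ num S false  input=false num num $  — match false
Stack after step 5: $ num S (top = S).

S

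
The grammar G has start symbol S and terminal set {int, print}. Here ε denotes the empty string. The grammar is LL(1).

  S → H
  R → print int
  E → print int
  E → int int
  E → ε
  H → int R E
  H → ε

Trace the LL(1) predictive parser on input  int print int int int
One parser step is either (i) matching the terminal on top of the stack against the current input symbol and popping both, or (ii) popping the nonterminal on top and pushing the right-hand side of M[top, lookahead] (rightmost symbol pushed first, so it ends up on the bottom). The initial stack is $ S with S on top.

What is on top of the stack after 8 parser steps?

     Stack          Input                    Action
  1  $ S            int print int int int $  expand S → H
  2  $ H            int print int int int $  expand H → int R E
  3  $ E R int      int print int int int $  match int
  4  $ E R          print int int int $      expand R → print int
  5  $ E int print  print int int int $      match print
  6  $ E int        int int int $            match int
  7  $ E            int int $                expand E → int int
  8  $ int int      int int $                match int
Stack after step 8: $ int (top = int).

int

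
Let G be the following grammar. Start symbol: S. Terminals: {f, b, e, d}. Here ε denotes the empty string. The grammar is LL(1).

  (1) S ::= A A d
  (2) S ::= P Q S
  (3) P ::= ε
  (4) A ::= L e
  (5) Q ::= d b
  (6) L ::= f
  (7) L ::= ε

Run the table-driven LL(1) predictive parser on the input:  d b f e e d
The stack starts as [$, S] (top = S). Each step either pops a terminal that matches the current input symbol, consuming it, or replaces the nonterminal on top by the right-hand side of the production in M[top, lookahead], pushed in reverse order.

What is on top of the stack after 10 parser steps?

step 1: stack=$ S  input=d b f e e d $  — expand S ::= P Q S
step 2: stack=$ S Q P  input=d b f e e d $  — expand P ::= ε
step 3: stack=$ S Q  input=d b f e e d $  — expand Q ::= d b
step 4: stack=$ S b d  input=d b f e e d $  — match d
step 5: stack=$ S b  input=b f e e d $  — match b
step 6: stack=$ S  input=f e e d $  — expand S ::= A A d
step 7: stack=$ d A A  input=f e e d $  — expand A ::= L e
step 8: stack=$ d A e L  input=f e e d $  — expand L ::= f
step 9: stack=$ d A e f  input=f e e d $  — match f
step 10: stack=$ d A e  input=e e d $  — match e
Stack after step 10: $ d A (top = A).

A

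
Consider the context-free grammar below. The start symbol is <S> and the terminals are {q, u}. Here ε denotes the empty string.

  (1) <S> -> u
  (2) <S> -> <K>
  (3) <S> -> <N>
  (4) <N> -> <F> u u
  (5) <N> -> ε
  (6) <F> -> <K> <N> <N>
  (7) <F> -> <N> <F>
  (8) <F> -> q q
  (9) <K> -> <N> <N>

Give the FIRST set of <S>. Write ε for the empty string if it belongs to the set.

{ε, q, u}

FIRST(<S>): from <S>->u we get {u}; from <S>-><K> we get {ε, q, u}; from <S>-><N> we get {ε, q, u}. So FIRST(<S>) = {ε, q, u}.
FIRST(<N>): from <N>-><F> u u we get {q, u}; from <N>->ε we get {ε}. So FIRST(<N>) = {ε, q, u}.
FIRST(<K>): from <K>-><N> <N> we get {ε, q, u}. So FIRST(<K>) = {ε, q, u}.
FIRST(<F>): from <F>-><K> <N> <N> we get {ε, q, u}; from <F>-><N> <F> we get {ε, q, u}; from <F>->q q we get {q}. So FIRST(<F>) = {ε, q, u}.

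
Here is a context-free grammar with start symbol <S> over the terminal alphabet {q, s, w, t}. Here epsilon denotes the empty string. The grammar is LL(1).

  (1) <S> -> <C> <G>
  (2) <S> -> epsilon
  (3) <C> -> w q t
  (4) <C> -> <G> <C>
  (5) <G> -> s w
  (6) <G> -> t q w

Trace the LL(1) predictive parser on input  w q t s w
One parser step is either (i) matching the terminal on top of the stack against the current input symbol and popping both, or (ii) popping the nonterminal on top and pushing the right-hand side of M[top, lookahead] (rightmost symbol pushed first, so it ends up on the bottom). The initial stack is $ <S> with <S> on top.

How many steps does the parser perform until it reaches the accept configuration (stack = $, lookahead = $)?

step 1: stack=$ <S>  input=w q t s w $  — expand <S> -> <C> <G>
step 2: stack=$ <G> <C>  input=w q t s w $  — expand <C> -> w q t
step 3: stack=$ <G> t q w  input=w q t s w $  — match w
step 4: stack=$ <G> t q  input=q t s w $  — match q
step 5: stack=$ <G> t  input=t s w $  — match t
step 6: stack=$ <G>  input=s w $  — expand <G> -> s w
step 7: stack=$ w s  input=s w $  — match s
step 8: stack=$ w  input=w $  — match w
Accept reached after 8 steps.

8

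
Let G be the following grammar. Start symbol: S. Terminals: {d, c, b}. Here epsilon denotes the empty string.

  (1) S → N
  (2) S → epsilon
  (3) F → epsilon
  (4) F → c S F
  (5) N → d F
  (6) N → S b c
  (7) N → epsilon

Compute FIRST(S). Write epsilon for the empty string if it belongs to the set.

FIRST(F): from F→epsilon we get {epsilon}; from F→c S F we get {c}. So FIRST(F) = {epsilon, c}.
FIRST(S): from S→N we get {epsilon, b, d}; from S→epsilon we get {epsilon}. So FIRST(S) = {epsilon, b, d}.
FIRST(N): from N→d F we get {d}; from N→S b c we get {b, d}; from N→epsilon we get {epsilon}. So FIRST(N) = {epsilon, b, d}.

{epsilon, b, d}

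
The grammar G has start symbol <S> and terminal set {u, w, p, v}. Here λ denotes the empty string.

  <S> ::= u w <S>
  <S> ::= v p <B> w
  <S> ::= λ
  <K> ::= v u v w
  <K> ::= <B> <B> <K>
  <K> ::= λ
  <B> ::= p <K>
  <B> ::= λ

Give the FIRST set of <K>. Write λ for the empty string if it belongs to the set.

{λ, p, v}

FIRST(<S>) = {λ, u, v}
FIRST(<B>) = {λ, p}
FIRST(<K>) = {λ, p, v}  (via <B> <B> <K>)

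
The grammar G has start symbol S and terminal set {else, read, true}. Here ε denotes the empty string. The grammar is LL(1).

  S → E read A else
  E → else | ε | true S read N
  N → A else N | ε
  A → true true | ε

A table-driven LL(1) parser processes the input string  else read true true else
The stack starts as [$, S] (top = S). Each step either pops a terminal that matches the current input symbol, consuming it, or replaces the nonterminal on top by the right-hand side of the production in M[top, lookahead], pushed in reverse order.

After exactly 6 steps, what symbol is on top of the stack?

true

     Stack               Input                       Action
  1  $ S                 else read true true else $  expand S → E read A else
  2  $ else A read E     else read true true else $  expand E → else
  3  $ else A read else  else read true true else $  match else
  4  $ else A read       read true true else $       match read
  5  $ else A            true true else $            expand A → true true
  6  $ else true true    true true else $            match true
Stack after step 6: $ else true (top = true).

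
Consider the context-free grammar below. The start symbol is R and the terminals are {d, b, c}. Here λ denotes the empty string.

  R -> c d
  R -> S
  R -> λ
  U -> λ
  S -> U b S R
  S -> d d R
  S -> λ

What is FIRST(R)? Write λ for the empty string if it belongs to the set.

{λ, b, c, d}

FIRST(U): from U->λ we get {λ}. So FIRST(U) = {λ}.
FIRST(S): from S->U b S R we get {b}; from S->d d R we get {d}; from S->λ we get {λ}. So FIRST(S) = {λ, b, d}.
FIRST(R): from R->c d we get {c}; from R->S we get {λ, b, d}; from R->λ we get {λ}. So FIRST(R) = {λ, b, c, d}.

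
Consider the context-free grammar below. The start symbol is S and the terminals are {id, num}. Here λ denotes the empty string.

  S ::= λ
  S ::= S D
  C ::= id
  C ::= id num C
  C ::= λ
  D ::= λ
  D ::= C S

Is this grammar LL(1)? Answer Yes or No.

No

FIRST(S) = {λ, id}
FIRST(C) = {λ, id}
FIRST(D) = {λ, id}
FOLLOW(S) = {$, id}
FOLLOW(C) = {$, id}
FOLLOW(D) = {$, id}
Cell M[C, id] receives both C ::= id and C ::= id num C and C ::= λ — the grammar is not LL(1).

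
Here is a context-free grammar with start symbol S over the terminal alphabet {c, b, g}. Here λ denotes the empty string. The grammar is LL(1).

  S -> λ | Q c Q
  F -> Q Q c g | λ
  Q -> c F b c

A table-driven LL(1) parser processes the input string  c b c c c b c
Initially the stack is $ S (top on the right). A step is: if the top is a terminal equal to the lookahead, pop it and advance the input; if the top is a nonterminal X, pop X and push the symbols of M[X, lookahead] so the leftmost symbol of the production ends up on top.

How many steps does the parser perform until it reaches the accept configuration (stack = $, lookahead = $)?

step 1: stack=$ S  input=c b c c c b c $  — expand S -> Q c Q
step 2: stack=$ Q c Q  input=c b c c c b c $  — expand Q -> c F b c
step 3: stack=$ Q c c b F c  input=c b c c c b c $  — match c
step 4: stack=$ Q c c b F  input=b c c c b c $  — expand F -> λ
step 5: stack=$ Q c c b  input=b c c c b c $  — match b
step 6: stack=$ Q c c  input=c c c b c $  — match c
step 7: stack=$ Q c  input=c c b c $  — match c
step 8: stack=$ Q  input=c b c $  — expand Q -> c F b c
step 9: stack=$ c b F c  input=c b c $  — match c
step 10: stack=$ c b F  input=b c $  — expand F -> λ
step 11: stack=$ c b  input=b c $  — match b
step 12: stack=$ c  input=c $  — match c
Accept reached after 12 steps.

12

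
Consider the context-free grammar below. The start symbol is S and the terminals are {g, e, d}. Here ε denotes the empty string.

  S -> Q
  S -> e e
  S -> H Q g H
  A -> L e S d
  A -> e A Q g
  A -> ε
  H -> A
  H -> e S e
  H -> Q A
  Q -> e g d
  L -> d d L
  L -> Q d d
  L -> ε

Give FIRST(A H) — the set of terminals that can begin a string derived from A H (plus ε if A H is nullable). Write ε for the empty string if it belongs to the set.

FIRST(Q): from Q->e g d we get {e}. So FIRST(Q) = {e}.
FIRST(L): from L->d d L we get {d}; from L->Q d d we get {e}; from L->ε we get {ε}. So FIRST(L) = {ε, d, e}.
FIRST(A): from A->L e S d we get {d, e}; from A->e A Q g we get {e}; from A->ε we get {ε}. So FIRST(A) = {ε, d, e}.
FIRST(H): from H->A we get {ε, d, e}; from H->e S e we get {e}; from H->Q A we get {e}. So FIRST(H) = {ε, d, e}.
FIRST(S): from S->Q we get {e}; from S->e e we get {e}; from S->H Q g H we get {d, e}. So FIRST(S) = {d, e}.
FIRST(A H): take FIRST of each symbol in turn, carrying on past any symbol whose FIRST contains ε; result {ε, d, e}.

{ε, d, e}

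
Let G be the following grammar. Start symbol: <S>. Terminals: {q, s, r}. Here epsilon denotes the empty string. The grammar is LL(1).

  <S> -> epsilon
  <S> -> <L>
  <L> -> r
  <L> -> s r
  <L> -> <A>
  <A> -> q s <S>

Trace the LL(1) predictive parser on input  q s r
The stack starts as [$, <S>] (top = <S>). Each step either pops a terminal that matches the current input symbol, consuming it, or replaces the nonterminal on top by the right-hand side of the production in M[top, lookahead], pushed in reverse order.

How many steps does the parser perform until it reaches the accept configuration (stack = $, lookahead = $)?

8

step 1: stack=$ <S>  input=q s r $  — expand <S> -> <L>
step 2: stack=$ <L>  input=q s r $  — expand <L> -> <A>
step 3: stack=$ <A>  input=q s r $  — expand <A> -> q s <S>
step 4: stack=$ <S> s q  input=q s r $  — match q
step 5: stack=$ <S> s  input=s r $  — match s
step 6: stack=$ <S>  input=r $  — expand <S> -> <L>
step 7: stack=$ <L>  input=r $  — expand <L> -> r
step 8: stack=$ r  input=r $  — match r
Accept reached after 8 steps.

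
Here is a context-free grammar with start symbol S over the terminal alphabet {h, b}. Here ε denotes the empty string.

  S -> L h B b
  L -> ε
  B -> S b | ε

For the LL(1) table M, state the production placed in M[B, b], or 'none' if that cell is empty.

FIRST(L) = {ε}
FIRST(S) = {h}  (via L h B b)
FIRST(B) = {ε, h}  (via S b)
FOLLOW(S) includes $ since S is the start symbol.
FOLLOW(B): in S->L h B b, B is followed by b with FIRST {b}. Thus FOLLOW(B) = {b}.
For B -> S b: FIRST(S b) = {h}, so it goes in M[B, t] for t ∈ {h}.
For B -> ε: FIRST(ε) = {ε}, so it goes in M[B, t] for t ∈ {}; since ε ∈ FIRST, also for every t ∈ FOLLOW(B) = {b}.

B -> ε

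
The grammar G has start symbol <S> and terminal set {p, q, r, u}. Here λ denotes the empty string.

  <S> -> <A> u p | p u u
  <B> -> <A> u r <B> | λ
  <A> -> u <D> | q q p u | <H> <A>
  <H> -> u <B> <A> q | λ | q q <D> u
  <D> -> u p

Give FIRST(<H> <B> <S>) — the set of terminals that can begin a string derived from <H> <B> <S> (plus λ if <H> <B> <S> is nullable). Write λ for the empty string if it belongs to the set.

{p, q, u}

FIRST(<H>) = {λ, q, u}
FIRST(<D>) = {u}
FIRST(<A>) = {q, u}  (via <H> <A>)
FIRST(<S>) = {p, q, u}  (via <A> u p)
FIRST(<B>) = {λ, q, u}  (via <A> u r <B>)
FIRST(<H> <B> <S>): take FIRST of each symbol in turn, carrying on past any symbol whose FIRST contains λ; result {p, q, u}.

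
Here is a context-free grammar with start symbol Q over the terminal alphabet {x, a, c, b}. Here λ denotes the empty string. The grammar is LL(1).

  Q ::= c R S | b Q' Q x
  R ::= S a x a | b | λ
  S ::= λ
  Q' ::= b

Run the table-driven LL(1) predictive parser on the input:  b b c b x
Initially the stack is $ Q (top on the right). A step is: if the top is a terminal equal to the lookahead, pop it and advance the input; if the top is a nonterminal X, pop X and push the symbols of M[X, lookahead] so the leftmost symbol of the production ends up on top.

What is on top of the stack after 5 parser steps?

step 1: stack=$ Q  input=b b c b x $  — expand Q ::= b Q' Q x
step 2: stack=$ x Q Q' b  input=b b c b x $  — match b
step 3: stack=$ x Q Q'  input=b c b x $  — expand Q' ::= b
step 4: stack=$ x Q b  input=b c b x $  — match b
step 5: stack=$ x Q  input=c b x $  — expand Q ::= c R S
Stack after step 5: $ x S R c (top = c).

c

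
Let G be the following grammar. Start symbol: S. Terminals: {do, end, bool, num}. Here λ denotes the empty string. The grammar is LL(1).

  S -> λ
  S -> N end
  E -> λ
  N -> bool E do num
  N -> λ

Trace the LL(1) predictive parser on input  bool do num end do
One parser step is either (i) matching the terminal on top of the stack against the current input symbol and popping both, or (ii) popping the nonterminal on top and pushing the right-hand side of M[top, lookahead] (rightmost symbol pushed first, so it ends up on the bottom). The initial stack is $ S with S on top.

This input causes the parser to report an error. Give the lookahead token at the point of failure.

do

step 1: stack=$ S  input=bool do num end do $  — expand S -> N end
step 2: stack=$ end N  input=bool do num end do $  — expand N -> bool E do num
step 3: stack=$ end num do E bool  input=bool do num end do $  — match bool
step 4: stack=$ end num do E  input=do num end do $  — expand E -> λ
step 5: stack=$ end num do  input=do num end do $  — match do
step 6: stack=$ end num  input=num end do $  — match num
step 7: stack=$ end  input=end do $  — match end
step 8: stack=$  input=do $  — error: stack empty but input remains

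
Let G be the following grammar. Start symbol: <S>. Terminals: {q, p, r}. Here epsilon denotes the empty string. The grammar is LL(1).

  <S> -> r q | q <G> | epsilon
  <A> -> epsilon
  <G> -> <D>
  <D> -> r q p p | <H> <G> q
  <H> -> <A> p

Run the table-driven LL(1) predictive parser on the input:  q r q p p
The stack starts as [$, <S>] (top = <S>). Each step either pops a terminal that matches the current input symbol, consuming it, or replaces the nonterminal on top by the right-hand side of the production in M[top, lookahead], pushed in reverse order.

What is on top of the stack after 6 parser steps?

p

     Stack      Input        Action
  1  $ <S>      q r q p p $  expand <S> -> q <G>
  2  $ <G> q    q r q p p $  match q
  3  $ <G>      r q p p $    expand <G> -> <D>
  4  $ <D>      r q p p $    expand <D> -> r q p p
  5  $ p p q r  r q p p $    match r
  6  $ p p q    q p p $      match q
Stack after step 6: $ p p (top = p).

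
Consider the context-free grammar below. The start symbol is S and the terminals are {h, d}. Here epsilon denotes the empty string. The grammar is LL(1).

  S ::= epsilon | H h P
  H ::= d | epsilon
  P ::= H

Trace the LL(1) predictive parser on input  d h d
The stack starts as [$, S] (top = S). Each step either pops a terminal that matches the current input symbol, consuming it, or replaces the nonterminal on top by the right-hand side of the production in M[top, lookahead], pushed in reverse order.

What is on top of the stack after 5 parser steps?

step 1: stack=$ S  input=d h d $  — expand S ::= H h P
step 2: stack=$ P h H  input=d h d $  — expand H ::= d
step 3: stack=$ P h d  input=d h d $  — match d
step 4: stack=$ P h  input=h d $  — match h
step 5: stack=$ P  input=d $  — expand P ::= H
Stack after step 5: $ H (top = H).

H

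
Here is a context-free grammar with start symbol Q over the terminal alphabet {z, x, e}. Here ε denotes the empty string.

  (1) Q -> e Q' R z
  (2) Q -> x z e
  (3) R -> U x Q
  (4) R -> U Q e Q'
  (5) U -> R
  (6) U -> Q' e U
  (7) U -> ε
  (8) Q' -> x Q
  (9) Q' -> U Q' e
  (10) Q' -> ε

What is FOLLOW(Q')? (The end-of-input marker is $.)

FIRST(Q) = {e, x}
FIRST(R) = {e, x}  (via U x Q, U Q e Q')
FIRST(U) = {ε, e, x}  (via R, Q' e U)
FIRST(Q') = {ε, e, x}  (via U Q' e)
FOLLOW(Q) includes $ since Q is the start symbol.
FOLLOW(U): in R->U x Q, U is followed by x Q with FIRST {x}; in R->U Q e Q', U is followed by Q e Q' with FIRST {e, x}; in U->Q' e U, the suffix after U is empty (adds nothing new); in Q'->U Q' e, U is followed by Q' e with FIRST {e, x}. Thus FOLLOW(U) = {e, x}.
FOLLOW(R): in Q->e Q' R z, R is followed by z with FIRST {z}; in U->R, the suffix after R is empty, so FOLLOW(R) ⊇ FOLLOW(U) = {e, x}. Thus FOLLOW(R) = {e, x, z}.
FOLLOW(Q'): in Q->e Q' R z, Q' is followed by R z with FIRST {e, x}; in R->U Q e Q', the suffix after Q' is empty, so FOLLOW(Q') ⊇ FOLLOW(R) = {e, x, z}; in U->Q' e U, Q' is followed by e U with FIRST {e}; in Q'->U Q' e, Q' is followed by e with FIRST {e}. Thus FOLLOW(Q') = {e, x, z}.
FOLLOW(Q): in R->U x Q, the suffix after Q is empty, so FOLLOW(Q) ⊇ FOLLOW(R) = {e, x, z}; in R->U Q e Q', Q is followed by e Q' with FIRST {e}; in Q'->x Q, the suffix after Q is empty, so FOLLOW(Q) ⊇ FOLLOW(Q') = {e, x, z}. Thus FOLLOW(Q) = {$, e, x, z}.

{e, x, z}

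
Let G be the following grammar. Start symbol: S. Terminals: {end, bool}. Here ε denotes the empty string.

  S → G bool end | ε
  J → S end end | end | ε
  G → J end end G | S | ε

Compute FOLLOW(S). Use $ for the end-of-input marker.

FIRST(S): from S→G bool end we get {bool, end}; from S→ε we get {ε}. So FIRST(S) = {ε, bool, end}.
FIRST(J): from J→S end end we get {bool, end}; from J→end we get {end}; from J→ε we get {ε}. So FIRST(J) = {ε, bool, end}.
FIRST(G): from G→J end end G we get {bool, end}; from G→S we get {ε, bool, end}; from G→ε we get {ε}. So FIRST(G) = {ε, bool, end}.
FOLLOW(S) includes $ since S is the start symbol.
FOLLOW(J): in G→J end end G, J is followed by end end G with FIRST {end}. Thus FOLLOW(J) = {end}.
FOLLOW(G): in S→G bool end, G is followed by bool end with FIRST {bool}; in G→J end end G, the suffix after G is empty (adds nothing new). Thus FOLLOW(G) = {bool}.
FOLLOW(S): in J→S end end, S is followed by end end with FIRST {end}; in G→S, the suffix after S is empty, so FOLLOW(S) ⊇ FOLLOW(G) = {bool}. Thus FOLLOW(S) = {$, bool, end}.

{$, bool, end}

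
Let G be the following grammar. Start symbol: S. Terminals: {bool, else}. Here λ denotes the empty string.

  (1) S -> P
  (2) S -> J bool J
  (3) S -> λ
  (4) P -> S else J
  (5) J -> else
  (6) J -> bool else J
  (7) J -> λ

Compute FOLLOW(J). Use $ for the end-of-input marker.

FIRST(J): from J->else we get {else}; from J->bool else J we get {bool}; from J->λ we get {λ}. So FIRST(J) = {λ, bool, else}.
FIRST(S): from S->P we get {bool, else}; from S->J bool J we get {bool, else}; from S->λ we get {λ}. So FIRST(S) = {λ, bool, else}.
FIRST(P): from P->S else J we get {bool, else}. So FIRST(P) = {bool, else}.
FOLLOW(S) includes $ since S is the start symbol.
FOLLOW(S): in P->S else J, S is followed by else J with FIRST {else}. Thus FOLLOW(S) = {$, else}.
FOLLOW(P): in S->P, the suffix after P is empty, so FOLLOW(P) ⊇ FOLLOW(S) = {$, else}. Thus FOLLOW(P) = {$, else}.
FOLLOW(J): in S->J bool J (occurrence 1), J is followed by bool J with FIRST {bool}; in S->J bool J (occurrence 2), the suffix after J is empty, so FOLLOW(J) ⊇ FOLLOW(S) = {$, else}; in P->S else J, the suffix after J is empty, so FOLLOW(J) ⊇ FOLLOW(P) = {$, else}; in J->bool else J, the suffix after J is empty (adds nothing new). Thus FOLLOW(J) = {$, bool, else}.

{$, bool, else}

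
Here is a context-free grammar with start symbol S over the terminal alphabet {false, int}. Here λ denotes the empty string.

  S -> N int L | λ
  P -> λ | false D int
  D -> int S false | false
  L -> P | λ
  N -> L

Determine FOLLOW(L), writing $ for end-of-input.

FIRST(P): from P->λ we get {λ}; from P->false D int we get {false}. So FIRST(P) = {λ, false}.
FIRST(D): from D->int S false we get {int}; from D->false we get {false}. So FIRST(D) = {false, int}.
FIRST(L): from L->P we get {λ, false}; from L->λ we get {λ}. So FIRST(L) = {λ, false}.
FIRST(N): from N->L we get {λ, false}. So FIRST(N) = {λ, false}.
FIRST(S): from S->N int L we get {false, int}; from S->λ we get {λ}. So FIRST(S) = {λ, false, int}.
FOLLOW(S) includes $ since S is the start symbol.
FOLLOW(S): in D->int S false, S is followed by false with FIRST {false}. Thus FOLLOW(S) = {$, false}.
FOLLOW(D): in P->false D int, D is followed by int with FIRST {int}. Thus FOLLOW(D) = {int}.
FOLLOW(N): in S->N int L, N is followed by int L with FIRST {int}. Thus FOLLOW(N) = {int}.
FOLLOW(L): in S->N int L, the suffix after L is empty, so FOLLOW(L) ⊇ FOLLOW(S) = {$, false}; in N->L, the suffix after L is empty, so FOLLOW(L) ⊇ FOLLOW(N) = {int}. Thus FOLLOW(L) = {$, false, int}.
FOLLOW(P): in L->P, the suffix after P is empty, so FOLLOW(P) ⊇ FOLLOW(L) = {$, false, int}. Thus FOLLOW(P) = {$, false, int}.

{$, false, int}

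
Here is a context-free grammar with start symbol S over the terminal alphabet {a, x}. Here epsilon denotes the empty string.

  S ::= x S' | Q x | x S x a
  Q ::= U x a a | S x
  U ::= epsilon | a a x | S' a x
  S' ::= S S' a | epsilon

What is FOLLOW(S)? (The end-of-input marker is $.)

FIRST(S): from S::=x S' we get {x}; from S::=Q x we get {a, x}; from S::=x S x a we get {x}. So FIRST(S) = {a, x}.
FIRST(S'): from S'::=S S' a we get {a, x}; from S'::=epsilon we get {epsilon}. So FIRST(S') = {epsilon, a, x}.
FIRST(U): from U::=epsilon we get {epsilon}; from U::=a a x we get {a}; from U::=S' a x we get {a, x}. So FIRST(U) = {epsilon, a, x}.
FIRST(Q): from Q::=U x a a we get {a, x}; from Q::=S x we get {a, x}. So FIRST(Q) = {a, x}.
FOLLOW(S) includes $ since S is the start symbol.
FOLLOW(S): in S::=x S x a, S is followed by x a with FIRST {x}; in Q::=S x, S is followed by x with FIRST {x}; in S'::=S S' a, S is followed by S' a with FIRST {a, x}. Thus FOLLOW(S) = {$, a, x}.
FOLLOW(Q): in S::=Q x, Q is followed by x with FIRST {x}. Thus FOLLOW(Q) = {x}.
FOLLOW(U): in Q::=U x a a, U is followed by x a a with FIRST {x}. Thus FOLLOW(U) = {x}.
FOLLOW(S'): in S::=x S', the suffix after S' is empty, so FOLLOW(S') ⊇ FOLLOW(S) = {$, a, x}; in U::=S' a x, S' is followed by a x with FIRST {a}; in S'::=S S' a, S' is followed by a with FIRST {a}. Thus FOLLOW(S') = {$, a, x}.

{$, a, x}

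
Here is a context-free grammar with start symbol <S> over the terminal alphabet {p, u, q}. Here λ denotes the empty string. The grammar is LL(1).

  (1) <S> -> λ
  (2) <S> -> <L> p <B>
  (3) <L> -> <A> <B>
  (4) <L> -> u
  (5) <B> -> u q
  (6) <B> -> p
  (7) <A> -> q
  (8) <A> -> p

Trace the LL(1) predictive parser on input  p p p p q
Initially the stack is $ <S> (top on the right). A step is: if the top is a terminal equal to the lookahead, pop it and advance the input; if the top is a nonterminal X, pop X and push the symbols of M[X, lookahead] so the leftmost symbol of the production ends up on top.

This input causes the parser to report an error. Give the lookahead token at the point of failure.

      Stack            Input        Action
   1  $ <S>            p p p p q $  expand <S> -> <L> p <B>
   2  $ <B> p <L>      p p p p q $  expand <L> -> <A> <B>
   3  $ <B> p <B> <A>  p p p p q $  expand <A> -> p
   4  $ <B> p <B> p    p p p p q $  match p
   5  $ <B> p <B>      p p p q $    expand <B> -> p
   6  $ <B> p p        p p p q $    match p
   7  $ <B> p          p p q $      match p
   8  $ <B>            p q $        expand <B> -> p
   9  $ p              p q $        match p
  10  $                q $          error: stack empty but input remains

q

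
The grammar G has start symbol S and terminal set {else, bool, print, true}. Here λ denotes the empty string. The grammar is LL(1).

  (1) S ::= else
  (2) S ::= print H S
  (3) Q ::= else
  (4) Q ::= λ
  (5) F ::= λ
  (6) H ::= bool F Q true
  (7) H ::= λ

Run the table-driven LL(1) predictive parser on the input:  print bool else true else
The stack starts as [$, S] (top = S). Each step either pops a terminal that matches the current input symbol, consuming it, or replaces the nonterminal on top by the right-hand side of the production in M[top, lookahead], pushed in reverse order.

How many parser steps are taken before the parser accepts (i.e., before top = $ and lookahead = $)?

step 1: stack=$ S  input=print bool else true else $  — expand S ::= print H S
step 2: stack=$ S H print  input=print bool else true else $  — match print
step 3: stack=$ S H  input=bool else true else $  — expand H ::= bool F Q true
step 4: stack=$ S true Q F bool  input=bool else true else $  — match bool
step 5: stack=$ S true Q F  input=else true else $  — expand F ::= λ
step 6: stack=$ S true Q  input=else true else $  — expand Q ::= else
step 7: stack=$ S true else  input=else true else $  — match else
step 8: stack=$ S true  input=true else $  — match true
step 9: stack=$ S  input=else $  — expand S ::= else
step 10: stack=$ else  input=else $  — match else
Accept reached after 10 steps.

10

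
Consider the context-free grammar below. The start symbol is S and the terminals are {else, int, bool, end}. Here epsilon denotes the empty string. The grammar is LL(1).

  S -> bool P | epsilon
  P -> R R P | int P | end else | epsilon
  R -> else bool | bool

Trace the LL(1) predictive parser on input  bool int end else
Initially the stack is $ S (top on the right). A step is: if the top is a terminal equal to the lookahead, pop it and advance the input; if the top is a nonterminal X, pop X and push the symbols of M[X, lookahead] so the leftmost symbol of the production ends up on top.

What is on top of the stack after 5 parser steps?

end

     Stack     Input                Action
  1  $ S       bool int end else $  expand S -> bool P
  2  $ P bool  bool int end else $  match bool
  3  $ P       int end else $       expand P -> int P
  4  $ P int   int end else $       match int
  5  $ P       end else $           expand P -> end else
Stack after step 5: $ else end (top = end).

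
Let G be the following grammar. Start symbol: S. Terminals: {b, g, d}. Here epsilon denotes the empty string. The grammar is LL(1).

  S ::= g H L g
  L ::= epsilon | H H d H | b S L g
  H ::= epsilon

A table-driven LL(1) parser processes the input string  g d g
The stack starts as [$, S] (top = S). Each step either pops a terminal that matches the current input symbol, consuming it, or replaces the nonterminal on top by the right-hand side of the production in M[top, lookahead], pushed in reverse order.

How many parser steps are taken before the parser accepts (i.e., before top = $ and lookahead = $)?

9

     Stack        Input    Action
  1  $ S          g d g $  expand S ::= g H L g
  2  $ g L H g    g d g $  match g
  3  $ g L H      d g $    expand H ::= epsilon
  4  $ g L        d g $    expand L ::= H H d H
  5  $ g H d H H  d g $    expand H ::= epsilon
  6  $ g H d H    d g $    expand H ::= epsilon
  7  $ g H d      d g $    match d
  8  $ g H        g $      expand H ::= epsilon
  9  $ g          g $      match g
Accept reached after 9 steps.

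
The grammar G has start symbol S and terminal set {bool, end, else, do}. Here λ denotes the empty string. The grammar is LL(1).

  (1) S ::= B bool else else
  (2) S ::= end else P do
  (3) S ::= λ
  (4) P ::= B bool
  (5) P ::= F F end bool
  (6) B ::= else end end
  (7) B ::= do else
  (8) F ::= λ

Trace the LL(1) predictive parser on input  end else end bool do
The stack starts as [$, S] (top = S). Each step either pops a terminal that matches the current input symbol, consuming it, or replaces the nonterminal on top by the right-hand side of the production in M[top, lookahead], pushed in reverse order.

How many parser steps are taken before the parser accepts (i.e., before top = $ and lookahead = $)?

step 1: stack=$ S  input=end else end bool do $  — expand S ::= end else P do
step 2: stack=$ do P else end  input=end else end bool do $  — match end
step 3: stack=$ do P else  input=else end bool do $  — match else
step 4: stack=$ do P  input=end bool do $  — expand P ::= F F end bool
step 5: stack=$ do bool end F F  input=end bool do $  — expand F ::= λ
step 6: stack=$ do bool end F  input=end bool do $  — expand F ::= λ
step 7: stack=$ do bool end  input=end bool do $  — match end
step 8: stack=$ do bool  input=bool do $  — match bool
step 9: stack=$ do  input=do $  — match do
Accept reached after 9 steps.

9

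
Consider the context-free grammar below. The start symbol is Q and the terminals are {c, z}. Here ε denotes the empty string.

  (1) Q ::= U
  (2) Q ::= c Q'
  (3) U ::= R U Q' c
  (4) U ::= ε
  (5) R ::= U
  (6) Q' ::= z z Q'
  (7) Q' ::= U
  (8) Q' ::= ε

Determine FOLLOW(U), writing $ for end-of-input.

FIRST(Q): from Q::=U we get {ε, c, z}; from Q::=c Q' we get {c}. So FIRST(Q) = {ε, c, z}.
FIRST(U): from U::=R U Q' c we get {c, z}; from U::=ε we get {ε}. So FIRST(U) = {ε, c, z}.
FIRST(R): from R::=U we get {ε, c, z}. So FIRST(R) = {ε, c, z}.
FIRST(Q'): from Q'::=z z Q' we get {z}; from Q'::=U we get {ε, c, z}; from Q'::=ε we get {ε}. So FIRST(Q') = {ε, c, z}.
FOLLOW(Q) includes $ since Q is the start symbol.
FOLLOW(Q): Q appears on no right-hand side. Thus FOLLOW(Q) = {$}.
FOLLOW(R): in U::=R U Q' c, R is followed by U Q' c with FIRST {c, z}. Thus FOLLOW(R) = {c, z}.
FOLLOW(Q'): in Q::=c Q', the suffix after Q' is empty, so FOLLOW(Q') ⊇ FOLLOW(Q) = {$}; in U::=R U Q' c, Q' is followed by c with FIRST {c}; in Q'::=z z Q', the suffix after Q' is empty (adds nothing new). Thus FOLLOW(Q') = {$, c}.
FOLLOW(U): in Q::=U, the suffix after U is empty, so FOLLOW(U) ⊇ FOLLOW(Q) = {$}; in U::=R U Q' c, U is followed by Q' c with FIRST {c, z}; in R::=U, the suffix after U is empty, so FOLLOW(U) ⊇ FOLLOW(R) = {c, z}; in Q'::=U, the suffix after U is empty, so FOLLOW(U) ⊇ FOLLOW(Q') = {$, c}. Thus FOLLOW(U) = {$, c, z}.

{$, c, z}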